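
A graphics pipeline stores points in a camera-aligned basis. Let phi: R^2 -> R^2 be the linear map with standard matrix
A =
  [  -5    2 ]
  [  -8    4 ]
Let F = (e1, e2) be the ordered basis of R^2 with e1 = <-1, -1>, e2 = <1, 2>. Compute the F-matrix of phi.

[[-2, 2], [1, 1]]

With P the matrix whose columns are e1, e2, [phi]_F = P^(-1) A P.
Column by column: phi(e1) = A e1 = <3, 4>; its F-coordinates <-2, 1> give column 1.
Continuing for each basis vector yields [phi]_F = [[-2, 2], [1, 1]].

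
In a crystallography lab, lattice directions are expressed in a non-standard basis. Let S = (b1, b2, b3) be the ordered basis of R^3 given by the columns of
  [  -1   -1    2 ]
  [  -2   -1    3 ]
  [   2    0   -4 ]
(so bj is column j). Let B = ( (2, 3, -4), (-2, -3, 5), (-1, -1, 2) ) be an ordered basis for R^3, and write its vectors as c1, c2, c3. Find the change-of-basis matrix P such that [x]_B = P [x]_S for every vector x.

[[-1, -2, 1], [0, -2, 0], [-1, 1, 0]]

Let M have columns bj and N have columns cj. Then for every x, N [x]_B = x = M [x]_S, so P = N^(-1) M.
Since det N = -1, N^(-1) has integer entries; multiplying gives P = [[-1, -2, 1], [0, -2, 0], [-1, 1, 0]].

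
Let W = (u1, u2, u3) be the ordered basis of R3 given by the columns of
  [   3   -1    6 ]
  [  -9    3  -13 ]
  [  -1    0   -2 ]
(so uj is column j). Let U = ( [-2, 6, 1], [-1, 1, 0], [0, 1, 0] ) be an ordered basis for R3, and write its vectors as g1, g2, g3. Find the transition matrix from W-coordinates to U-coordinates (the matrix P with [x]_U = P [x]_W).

[[-1, 0, -2], [-1, 1, -2], [-2, 2, 1]]

Let M have columns uj and N have columns gj. Then for every x, N [x]_U = x = M [x]_W, so P = N^(-1) M.
Since det N = -1, N^(-1) has integer entries; multiplying gives P = [[-1, 0, -2], [-1, 1, -2], [-2, 2, 1]].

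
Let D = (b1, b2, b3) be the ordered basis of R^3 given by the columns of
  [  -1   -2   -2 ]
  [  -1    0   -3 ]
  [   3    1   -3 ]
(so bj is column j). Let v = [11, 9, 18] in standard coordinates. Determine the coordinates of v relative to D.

Write v = c_1 b1 + ... + c_3 b3 and solve for the c_i.
Row-reducing the augmented matrix [M | v] gives c = (3, -3, -4).
Check: 3b1 - 3b2 - 4b3 = [11, 9, 18].

[3, -3, -4]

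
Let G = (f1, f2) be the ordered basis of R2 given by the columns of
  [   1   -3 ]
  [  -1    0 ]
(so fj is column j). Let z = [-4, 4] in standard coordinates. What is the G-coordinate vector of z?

We seek scalars with c_1 f1 + c_2 f2 = z; equivalently solve M c = z where the columns of M are f1, f2.
System: c_1 - 3c_2 = -4, -c_1 + 0c_2 = 4; solving gives c_1 = -4, c_2 = 0.
Check: -4f1 + 0·f2 = [-4, 4].

[-4, 0]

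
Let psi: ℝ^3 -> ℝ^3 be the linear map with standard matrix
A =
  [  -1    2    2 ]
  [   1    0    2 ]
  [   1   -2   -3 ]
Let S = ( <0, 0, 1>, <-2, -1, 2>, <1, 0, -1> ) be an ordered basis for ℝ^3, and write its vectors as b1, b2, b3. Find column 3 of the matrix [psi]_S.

Compute psi(b3) = A b3 = <-3, -1, 4> in standard coordinates.
Then write this in S-coordinates: solve for y in y_1 b1 + ... + y_3 b3 = <-3, -1, 4>.
This gives y = <1, 1, -1>, which is column 3 of [psi]_S.

<1, 1, -1>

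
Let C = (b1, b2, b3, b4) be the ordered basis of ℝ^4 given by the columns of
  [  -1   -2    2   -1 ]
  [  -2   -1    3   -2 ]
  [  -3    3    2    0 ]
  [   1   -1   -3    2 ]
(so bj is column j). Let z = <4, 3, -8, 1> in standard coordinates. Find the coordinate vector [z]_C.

<0, -2, -1, -2>

Write z = c_1 b1 + ... + c_4 b4 and solve for the c_i.
Row-reducing the augmented matrix [M | z] gives c = (0, -2, -1, -2).
Check: 0·b1 - 2b2 - b3 - 2b4 = <4, 3, -8, 1>.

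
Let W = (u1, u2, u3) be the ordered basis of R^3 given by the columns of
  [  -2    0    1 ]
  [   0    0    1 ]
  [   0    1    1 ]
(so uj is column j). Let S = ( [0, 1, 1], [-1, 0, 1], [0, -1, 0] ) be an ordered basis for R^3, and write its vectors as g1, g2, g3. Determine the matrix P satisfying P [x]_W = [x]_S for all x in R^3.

[[-2, 1, 2], [2, 0, -1], [-2, 1, 1]]

Column j of P is [uj]_S, since P maps W-coordinates to S-coordinates.
Expressing u1 in S: u1 = -2g1 + 2g2 - 2g3, so column 1 of P is [-2, 2, -2].
Doing the same for each uj gives P = [[-2, 1, 2], [2, 0, -1], [-2, 1, 1]].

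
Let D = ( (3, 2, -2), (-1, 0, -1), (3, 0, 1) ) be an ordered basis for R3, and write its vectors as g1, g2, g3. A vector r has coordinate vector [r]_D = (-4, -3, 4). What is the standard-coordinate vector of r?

(3, -8, 15)

r = M [r]_D, where M has columns g1, ..., g3.
Carrying out the matrix-vector product, r = (3, -8, 15).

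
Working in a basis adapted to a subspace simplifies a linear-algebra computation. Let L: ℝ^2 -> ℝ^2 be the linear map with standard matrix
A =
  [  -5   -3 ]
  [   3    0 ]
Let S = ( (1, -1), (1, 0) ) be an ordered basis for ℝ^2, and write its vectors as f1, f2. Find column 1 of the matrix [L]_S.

(-3, 1)

Column 1 of [L]_S is the S-coordinate vector of L(f1).
In standard coordinates L(f1) = A f1 = (-2, 3).
Converting to S: (-2, 3) = -3f1 + f2, so the coordinate vector is (-3, 1).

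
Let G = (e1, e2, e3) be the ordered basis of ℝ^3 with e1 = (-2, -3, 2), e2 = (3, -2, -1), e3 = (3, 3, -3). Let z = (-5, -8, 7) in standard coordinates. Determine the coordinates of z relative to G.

We seek scalars with c_1 e1 + ... + c_3 e3 = z; equivalently solve M c = z where the columns of M are e1, ..., e3.
Gaussian elimination on [M | z] yields c = (-2, 1, -4).
Check: -2e1 + e2 - 4e3 = (-5, -8, 7).

(-2, 1, -4)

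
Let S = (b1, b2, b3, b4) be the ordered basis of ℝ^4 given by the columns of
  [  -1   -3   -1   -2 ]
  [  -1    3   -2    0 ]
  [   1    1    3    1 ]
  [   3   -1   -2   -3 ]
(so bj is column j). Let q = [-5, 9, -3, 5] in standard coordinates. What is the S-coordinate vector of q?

[1, 2, -2, 0]

Write q = c_1 b1 + ... + c_4 b4 and solve for the c_i.
Row-reducing the augmented matrix [M | q] gives c = (1, 2, -2, 0).
Check: b1 + 2b2 - 2b3 + 0·b4 = [-5, 9, -3, 5].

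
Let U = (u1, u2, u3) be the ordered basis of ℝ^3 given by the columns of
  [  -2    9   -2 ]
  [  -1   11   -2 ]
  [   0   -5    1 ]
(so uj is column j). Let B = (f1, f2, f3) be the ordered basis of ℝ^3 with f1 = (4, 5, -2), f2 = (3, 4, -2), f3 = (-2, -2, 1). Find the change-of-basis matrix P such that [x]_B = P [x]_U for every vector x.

Take x = uj: its U-coordinates are the j-th standard unit vector, so P e_j — column j of P — equals [uj]_B.
u1 = -f1 + 2f2 + 2f3, giving column 1 = (-1, 2, 2); repeating for each j gives P = [[-1, 1, 0], [2, 1, 0], [2, -1, 1]].

[[-1, 1, 0], [2, 1, 0], [2, -1, 1]]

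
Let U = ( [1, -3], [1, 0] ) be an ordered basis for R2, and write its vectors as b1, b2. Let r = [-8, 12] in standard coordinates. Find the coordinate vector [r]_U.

[r]_U is the unique c with M c = r, where M has columns b1, b2.
System: c_1 + c_2 = -8, -3c_1 + 0c_2 = 12; solving gives c_1 = -4, c_2 = -4.
Check: -4b1 - 4b2 = [-8, 12].

[-4, -4]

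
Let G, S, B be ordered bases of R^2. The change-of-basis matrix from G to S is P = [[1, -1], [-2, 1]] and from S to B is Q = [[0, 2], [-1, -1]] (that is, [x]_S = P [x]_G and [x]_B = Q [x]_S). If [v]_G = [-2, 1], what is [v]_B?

First [v]_S = P [v]_G = [-3, 5].
Then [v]_B = Q [v]_S = [10, -2].

[10, -2]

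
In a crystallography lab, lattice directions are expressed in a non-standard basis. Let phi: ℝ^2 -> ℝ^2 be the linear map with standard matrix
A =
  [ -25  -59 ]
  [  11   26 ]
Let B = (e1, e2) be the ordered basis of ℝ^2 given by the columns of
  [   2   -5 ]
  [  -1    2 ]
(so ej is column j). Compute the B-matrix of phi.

The j-th column of [phi]_B is [phi(ej)]_B.
phi(e1) = A e1 = [9, -4] = 2e1 - e2, so column 1 is [2, -1].
Repeating for e2 and assembling the columns gives [[2, 1], [-1, -1]].

[[2, 1], [-1, -1]]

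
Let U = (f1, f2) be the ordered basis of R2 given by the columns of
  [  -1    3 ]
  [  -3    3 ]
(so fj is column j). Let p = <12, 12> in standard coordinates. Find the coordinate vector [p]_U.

We seek scalars with c_1 f1 + c_2 f2 = p; equivalently solve M c = p where the columns of M are f1, f2.
System: -c_1 + 3c_2 = 12, -3c_1 + 3c_2 = 12; solving gives c_1 = 0, c_2 = 4.
Check: 0·f1 + 4f2 = <12, 12>.

<0, 4>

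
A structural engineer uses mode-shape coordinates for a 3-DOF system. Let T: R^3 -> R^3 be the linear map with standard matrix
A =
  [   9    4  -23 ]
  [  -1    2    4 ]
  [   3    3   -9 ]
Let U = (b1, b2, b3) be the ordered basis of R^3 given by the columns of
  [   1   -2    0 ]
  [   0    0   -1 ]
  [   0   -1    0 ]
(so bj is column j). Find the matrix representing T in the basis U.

[[3, -1, 2], [-3, -3, 3], [1, 2, 2]]

Let P have columns b1, ..., b3. Then [T]_U = P^(-1) A P.
Here det P = -1, so P^(-1) is integer; computing A P first and then P^(-1)(A P) gives [[3, -1, 2], [-3, -3, 3], [1, 2, 2]].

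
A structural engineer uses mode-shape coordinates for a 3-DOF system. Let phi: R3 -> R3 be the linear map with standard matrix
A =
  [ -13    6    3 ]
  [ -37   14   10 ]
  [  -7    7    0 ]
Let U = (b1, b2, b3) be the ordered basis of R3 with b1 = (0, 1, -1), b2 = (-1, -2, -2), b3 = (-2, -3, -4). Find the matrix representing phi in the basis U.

[[-1, -3, -1], [-1, 1, 2], [-1, 2, 1]]

Let P have columns b1, ..., b3. Then [phi]_U = P^(-1) A P.
Here det P = 1, so P^(-1) is integer; computing A P first and then P^(-1)(A P) gives [[-1, -3, -1], [-1, 1, 2], [-1, 2, 1]].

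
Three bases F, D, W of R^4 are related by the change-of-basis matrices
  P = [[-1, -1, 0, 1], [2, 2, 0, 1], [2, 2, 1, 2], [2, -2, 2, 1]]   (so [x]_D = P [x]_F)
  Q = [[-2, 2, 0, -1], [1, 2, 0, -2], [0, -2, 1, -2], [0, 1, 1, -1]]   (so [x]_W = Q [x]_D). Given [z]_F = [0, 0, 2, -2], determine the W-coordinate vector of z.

[-2, -10, -2, -6]

Apply P to get D-coordinates [-2, -2, -2, 2], then Q to get W-coordinates.
The result is [z]_W = [-2, -10, -2, -6].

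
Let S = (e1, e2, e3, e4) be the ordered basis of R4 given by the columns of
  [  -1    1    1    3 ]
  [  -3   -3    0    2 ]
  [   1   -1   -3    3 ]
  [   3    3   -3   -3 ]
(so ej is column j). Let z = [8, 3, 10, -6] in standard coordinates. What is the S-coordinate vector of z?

Write z = c_1 e1 + ... + c_4 e4 and solve for the c_i.
Row-reducing the augmented matrix [M | z] gives c = (1, 0, 0, 3).
Check: e1 + 0·e2 + 0·e3 + 3e4 = [8, 3, 10, -6].

[1, 0, 0, 3]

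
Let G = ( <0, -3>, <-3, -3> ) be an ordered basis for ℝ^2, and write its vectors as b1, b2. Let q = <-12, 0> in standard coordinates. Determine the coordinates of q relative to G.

<-4, 4>

Write q = c_1 b1 + c_2 b2 and solve for the c_i.
System: 0c_1 - 3c_2 = -12, -3c_1 - 3c_2 = 0; solving gives c_1 = -4, c_2 = 4.
Check: -4b1 + 4b2 = <-12, 0>.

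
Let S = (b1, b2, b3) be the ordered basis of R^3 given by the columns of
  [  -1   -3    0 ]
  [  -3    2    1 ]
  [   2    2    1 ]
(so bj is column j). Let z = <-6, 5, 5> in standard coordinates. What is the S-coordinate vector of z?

[z]_S is the unique c with M c = z, where M has columns b1, ..., b3.
Solving this 3x3 system gives c = (0, 2, 1).
Check: 0·b1 + 2b2 + b3 = <-6, 5, 5>.

<0, 2, 1>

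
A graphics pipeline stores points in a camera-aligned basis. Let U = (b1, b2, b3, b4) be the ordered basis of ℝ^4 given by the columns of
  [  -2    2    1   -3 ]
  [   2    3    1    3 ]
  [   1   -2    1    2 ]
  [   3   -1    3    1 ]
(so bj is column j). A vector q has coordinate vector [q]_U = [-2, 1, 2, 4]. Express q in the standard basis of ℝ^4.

[-4, 13, 6, 3]

q = M [q]_U, where M has columns b1, ..., b4.
Carrying out the matrix-vector product, q = [-4, 13, 6, 3].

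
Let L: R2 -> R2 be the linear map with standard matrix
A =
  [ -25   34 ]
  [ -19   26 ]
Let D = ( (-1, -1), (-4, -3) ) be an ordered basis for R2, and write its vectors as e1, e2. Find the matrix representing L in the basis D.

[[1, 2], [2, 0]]

With P the matrix whose columns are e1, e2, [L]_D = P^(-1) A P.
Column by column: L(e1) = A e1 = (-9, -7); its D-coordinates (1, 2) give column 1.
Continuing for each basis vector yields [L]_D = [[1, 2], [2, 0]].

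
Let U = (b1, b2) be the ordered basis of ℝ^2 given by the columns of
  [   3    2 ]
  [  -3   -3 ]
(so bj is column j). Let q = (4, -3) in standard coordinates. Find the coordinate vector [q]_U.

We seek scalars with c_1 b1 + c_2 b2 = q; equivalently solve M c = q where the columns of M are b1, b2.
System: 3c_1 + 2c_2 = 4, -3c_1 - 3c_2 = -3; solving gives c_1 = 2, c_2 = -1.
Check: 2b1 - b2 = (4, -3).

(2, -1)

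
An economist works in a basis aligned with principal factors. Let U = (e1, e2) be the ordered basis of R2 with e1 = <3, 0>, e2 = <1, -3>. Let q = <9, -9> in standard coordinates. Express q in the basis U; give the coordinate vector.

<2, 3>

We seek scalars with c_1 e1 + c_2 e2 = q; equivalently solve M c = q where the columns of M are e1, e2.
System: 3c_1 + c_2 = 9, 0c_1 - 3c_2 = -9; solving gives c_1 = 2, c_2 = 3.
Check: 2e1 + 3e2 = <9, -9>.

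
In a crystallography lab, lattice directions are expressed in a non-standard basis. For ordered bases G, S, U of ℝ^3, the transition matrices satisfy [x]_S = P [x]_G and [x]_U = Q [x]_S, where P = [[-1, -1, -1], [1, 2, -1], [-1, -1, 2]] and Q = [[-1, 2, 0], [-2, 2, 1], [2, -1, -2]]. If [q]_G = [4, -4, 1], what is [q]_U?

Apply P to get S-coordinates [-1, -5, 2], then Q to get U-coordinates.
The result is [q]_U = [-9, -6, -1].

[-9, -6, -1]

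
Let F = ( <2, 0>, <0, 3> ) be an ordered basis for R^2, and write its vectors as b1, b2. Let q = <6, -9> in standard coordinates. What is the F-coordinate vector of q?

<3, -3>

[q]_F is the unique c with M c = q, where M has columns b1, b2.
System: 2c_1 + 0c_2 = 6, 0c_1 + 3c_2 = -9; solving gives c_1 = 3, c_2 = -3.
Check: 3b1 - 3b2 = <6, -9>.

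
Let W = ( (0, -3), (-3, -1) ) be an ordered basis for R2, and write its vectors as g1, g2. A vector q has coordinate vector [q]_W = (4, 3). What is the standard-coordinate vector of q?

(-9, -15)

The coordinates say q = 4g1 + 3g2; adding the scaled basis vectors gives (-9, -15).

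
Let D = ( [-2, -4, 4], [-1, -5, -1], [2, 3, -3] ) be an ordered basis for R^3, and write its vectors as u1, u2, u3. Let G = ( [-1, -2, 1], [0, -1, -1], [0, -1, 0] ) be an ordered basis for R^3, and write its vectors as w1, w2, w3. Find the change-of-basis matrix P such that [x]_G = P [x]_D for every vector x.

[[2, 1, -2], [-2, 2, 1], [2, 1, 0]]

Take x = uj: its D-coordinates are the j-th standard unit vector, so P e_j — column j of P — equals [uj]_G.
u1 = 2w1 - 2w2 + 2w3, giving column 1 = [2, -2, 2]; repeating for each j gives P = [[2, 1, -2], [-2, 2, 1], [2, 1, 0]].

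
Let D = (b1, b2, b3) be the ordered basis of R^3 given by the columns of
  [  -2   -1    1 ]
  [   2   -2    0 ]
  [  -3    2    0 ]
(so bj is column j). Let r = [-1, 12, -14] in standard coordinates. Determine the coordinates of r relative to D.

[2, -4, -1]

Write r = c_1 b1 + ... + c_3 b3 and solve for the c_i.
Solving this 3x3 system gives c = (2, -4, -1).
Check: 2b1 - 4b2 - b3 = [-1, 12, -14].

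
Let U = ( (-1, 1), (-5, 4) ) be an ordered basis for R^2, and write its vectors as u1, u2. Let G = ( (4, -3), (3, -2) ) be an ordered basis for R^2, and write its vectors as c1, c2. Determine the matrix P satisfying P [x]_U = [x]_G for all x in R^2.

[[-1, -2], [1, 1]]

Column j of P is [uj]_G, since P maps U-coordinates to G-coordinates.
Expressing u1 in G: u1 = -c1 + c2, so column 1 of P is (-1, 1).
Doing the same for each uj gives P = [[-1, -2], [1, 1]].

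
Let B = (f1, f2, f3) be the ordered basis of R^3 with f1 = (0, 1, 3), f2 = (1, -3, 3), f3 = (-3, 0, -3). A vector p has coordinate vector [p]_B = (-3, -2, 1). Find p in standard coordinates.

(-5, 3, -18)

The coordinates say p = -3f1 - 2f2 + f3; adding the scaled basis vectors gives (-5, 3, -18).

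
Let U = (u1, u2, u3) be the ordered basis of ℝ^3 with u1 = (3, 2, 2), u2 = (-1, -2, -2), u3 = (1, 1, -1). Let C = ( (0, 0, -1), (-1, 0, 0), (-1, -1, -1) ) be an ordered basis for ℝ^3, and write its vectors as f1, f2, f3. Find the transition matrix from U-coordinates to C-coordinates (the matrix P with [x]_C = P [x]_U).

Let M have columns uj and N have columns fj. Then for every x, N [x]_C = x = M [x]_U, so P = N^(-1) M.
Since det N = -1, N^(-1) has integer entries; multiplying gives P = [[0, 0, 2], [-1, -1, 0], [-2, 2, -1]].

[[0, 0, 2], [-1, -1, 0], [-2, 2, -1]]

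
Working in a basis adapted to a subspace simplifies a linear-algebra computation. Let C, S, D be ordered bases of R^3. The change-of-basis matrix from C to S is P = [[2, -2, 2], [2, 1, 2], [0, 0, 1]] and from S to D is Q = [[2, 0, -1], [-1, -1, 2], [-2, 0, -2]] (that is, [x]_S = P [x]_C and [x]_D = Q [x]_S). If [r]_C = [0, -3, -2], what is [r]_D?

Apply P to get S-coordinates [2, -7, -2], then Q to get D-coordinates.
The result is [r]_D = [6, 1, 0].

[6, 1, 0]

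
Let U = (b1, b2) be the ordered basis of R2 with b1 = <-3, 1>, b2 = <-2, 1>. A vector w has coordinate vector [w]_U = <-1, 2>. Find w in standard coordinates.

w = M [w]_U, where M has columns b1, b2.
Carrying out the matrix-vector product, w = <-1, 1>.

<-1, 1>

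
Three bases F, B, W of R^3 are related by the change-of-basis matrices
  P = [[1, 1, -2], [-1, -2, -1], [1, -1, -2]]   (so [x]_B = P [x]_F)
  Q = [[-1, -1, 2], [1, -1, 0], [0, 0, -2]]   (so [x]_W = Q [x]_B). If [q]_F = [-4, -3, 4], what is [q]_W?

[-9, -21, 18]

Composing the changes, [q]_W = Q P [q]_F.
Q P = [[2, -1, -1], [2, 3, -1], [-2, 2, 4]]; applying this to [-4, -3, 4] gives [-9, -21, 18].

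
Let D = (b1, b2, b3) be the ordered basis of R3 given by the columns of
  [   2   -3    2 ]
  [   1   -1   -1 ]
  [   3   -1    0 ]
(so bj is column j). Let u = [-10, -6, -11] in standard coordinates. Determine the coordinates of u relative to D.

[-3, 2, 1]

Write u = c_1 b1 + ... + c_3 b3 and solve for the c_i.
Row-reducing the augmented matrix [M | u] gives c = (-3, 2, 1).
Check: -3b1 + 2b2 + b3 = [-10, -6, -11].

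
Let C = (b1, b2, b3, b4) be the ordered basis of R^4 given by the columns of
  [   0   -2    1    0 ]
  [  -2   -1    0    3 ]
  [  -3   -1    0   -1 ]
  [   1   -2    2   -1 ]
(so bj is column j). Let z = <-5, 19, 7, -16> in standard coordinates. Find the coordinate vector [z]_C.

Write z = c_1 b1 + ... + c_4 b4 and solve for the c_i.
Gaussian elimination on [M | z] yields c = (-4, 1, -3, 4).
Check: -4b1 + b2 - 3b3 + 4b4 = <-5, 19, 7, -16>.

<-4, 1, -3, 4>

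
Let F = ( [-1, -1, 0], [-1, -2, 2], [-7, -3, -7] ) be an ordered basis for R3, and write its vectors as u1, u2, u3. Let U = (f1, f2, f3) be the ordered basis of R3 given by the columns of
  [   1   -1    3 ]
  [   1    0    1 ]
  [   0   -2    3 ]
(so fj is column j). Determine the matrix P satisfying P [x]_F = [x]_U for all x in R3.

[[-1, -2, -2], [0, -1, 2], [0, 0, -1]]

Let M have columns uj and N have columns fj. Then for every x, N [x]_U = x = M [x]_F, so P = N^(-1) M.
Since det N = -1, N^(-1) has integer entries; multiplying gives P = [[-1, -2, -2], [0, -1, 2], [0, 0, -1]].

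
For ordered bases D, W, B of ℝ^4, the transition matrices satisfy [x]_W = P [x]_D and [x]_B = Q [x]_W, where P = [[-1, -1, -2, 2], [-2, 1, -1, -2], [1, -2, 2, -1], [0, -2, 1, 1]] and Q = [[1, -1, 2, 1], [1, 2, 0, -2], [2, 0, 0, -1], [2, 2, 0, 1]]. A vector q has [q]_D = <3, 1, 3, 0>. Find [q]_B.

Apply P to get W-coordinates <-10, -8, 7, 1>, then Q to get B-coordinates.
The result is [q]_B = <13, -28, -21, -35>.

<13, -28, -21, -35>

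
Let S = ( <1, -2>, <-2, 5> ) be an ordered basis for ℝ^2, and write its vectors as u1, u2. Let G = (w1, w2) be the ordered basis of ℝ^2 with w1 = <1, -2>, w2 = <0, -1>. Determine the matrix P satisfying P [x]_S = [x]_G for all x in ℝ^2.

[[1, -2], [0, -1]]

Let M have columns uj and N have columns wj. Then for every x, N [x]_G = x = M [x]_S, so P = N^(-1) M.
Since det N = -1, N^(-1) has integer entries; multiplying gives P = [[1, -2], [0, -1]].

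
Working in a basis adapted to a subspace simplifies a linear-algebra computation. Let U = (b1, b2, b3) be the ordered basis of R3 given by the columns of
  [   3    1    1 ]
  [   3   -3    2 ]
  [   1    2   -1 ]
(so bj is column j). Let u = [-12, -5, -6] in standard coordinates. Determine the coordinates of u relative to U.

[-3, -2, -1]

[u]_U is the unique c with M c = u, where M has columns b1, ..., b3.
Row-reducing the augmented matrix [M | u] gives c = (-3, -2, -1).
Check: -3b1 - 2b2 - b3 = [-12, -5, -6].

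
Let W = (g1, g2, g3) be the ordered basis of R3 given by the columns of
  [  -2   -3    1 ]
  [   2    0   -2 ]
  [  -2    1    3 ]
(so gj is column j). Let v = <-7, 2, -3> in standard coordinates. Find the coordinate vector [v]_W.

[v]_W is the unique c with M c = v, where M has columns g1, ..., g3.
Solving this 3x3 system gives c = (-3, 3, -4).
Check: -3g1 + 3g2 - 4g3 = <-7, 2, -3>.

<-3, 3, -4>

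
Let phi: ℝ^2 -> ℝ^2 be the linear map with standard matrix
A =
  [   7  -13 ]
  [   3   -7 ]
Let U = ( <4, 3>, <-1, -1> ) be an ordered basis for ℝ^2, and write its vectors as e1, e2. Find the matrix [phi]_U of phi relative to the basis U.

Let P have columns e1, e2. Then [phi]_U = P^(-1) A P.
Here det P = -1, so P^(-1) is integer; computing A P first and then P^(-1)(A P) gives [[-2, 2], [3, 2]].

[[-2, 2], [3, 2]]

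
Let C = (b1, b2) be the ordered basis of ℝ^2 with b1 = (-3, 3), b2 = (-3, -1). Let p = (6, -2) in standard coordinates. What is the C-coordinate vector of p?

[p]_C is the unique c with M c = p, where M has columns b1, b2.
System: -3c_1 - 3c_2 = 6, 3c_1 - c_2 = -2; solving gives c_1 = -1, c_2 = -1.
Check: -b1 - b2 = (6, -2).

(-1, -1)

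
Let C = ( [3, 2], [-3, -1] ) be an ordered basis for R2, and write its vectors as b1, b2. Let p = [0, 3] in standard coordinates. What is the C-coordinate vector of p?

[p]_C is the unique c with M c = p, where M has columns b1, b2.
System: 3c_1 - 3c_2 = 0, 2c_1 - c_2 = 3; solving gives c_1 = 3, c_2 = 3.
Check: 3b1 + 3b2 = [0, 3].

[3, 3]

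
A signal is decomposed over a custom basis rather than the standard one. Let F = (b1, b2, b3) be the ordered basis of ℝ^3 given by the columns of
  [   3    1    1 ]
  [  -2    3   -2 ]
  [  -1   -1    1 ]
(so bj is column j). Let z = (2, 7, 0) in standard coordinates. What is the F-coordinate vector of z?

(-1, 3, 2)

We seek scalars with c_1 b1 + ... + c_3 b3 = z; equivalently solve M c = z where the columns of M are b1, ..., b3.
Solving this 3x3 system gives c = (-1, 3, 2).
Check: -b1 + 3b2 + 2b3 = (2, 7, 0).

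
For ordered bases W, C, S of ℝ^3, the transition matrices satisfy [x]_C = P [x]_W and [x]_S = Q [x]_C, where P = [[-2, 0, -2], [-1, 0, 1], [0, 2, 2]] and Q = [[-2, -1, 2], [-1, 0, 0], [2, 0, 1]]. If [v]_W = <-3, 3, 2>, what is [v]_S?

<11, -2, 14>

First [v]_C = P [v]_W = <2, 5, 10>.
Then [v]_S = Q [v]_C = <11, -2, 14>.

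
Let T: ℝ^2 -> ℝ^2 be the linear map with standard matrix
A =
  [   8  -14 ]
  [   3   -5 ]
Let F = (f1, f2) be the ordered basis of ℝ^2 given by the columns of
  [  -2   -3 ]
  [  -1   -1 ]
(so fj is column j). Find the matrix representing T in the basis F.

The j-th column of [T]_F is [T(fj)]_F.
T(f1) = A f1 = (-2, -1) = f1 + 0·f2, so column 1 is (1, 0).
Repeating for f2 and assembling the columns gives [[1, 2], [0, 2]].

[[1, 2], [0, 2]]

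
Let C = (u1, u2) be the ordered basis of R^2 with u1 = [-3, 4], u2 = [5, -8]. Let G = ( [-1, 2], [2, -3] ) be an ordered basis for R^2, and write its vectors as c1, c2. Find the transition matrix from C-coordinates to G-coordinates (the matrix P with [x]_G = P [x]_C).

[[-1, -1], [-2, 2]]

Let M have columns uj and N have columns cj. Then for every x, N [x]_G = x = M [x]_C, so P = N^(-1) M.
Since det N = -1, N^(-1) has integer entries; multiplying gives P = [[-1, -1], [-2, 2]].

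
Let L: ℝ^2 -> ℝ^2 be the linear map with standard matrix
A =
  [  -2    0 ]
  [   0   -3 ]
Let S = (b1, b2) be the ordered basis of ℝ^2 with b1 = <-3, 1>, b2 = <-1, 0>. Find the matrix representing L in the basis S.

[[-3, 0], [3, -2]]

Let P have columns b1, b2. Then [L]_S = P^(-1) A P.
Here det P = 1, so P^(-1) is integer; computing A P first and then P^(-1)(A P) gives [[-3, 0], [3, -2]].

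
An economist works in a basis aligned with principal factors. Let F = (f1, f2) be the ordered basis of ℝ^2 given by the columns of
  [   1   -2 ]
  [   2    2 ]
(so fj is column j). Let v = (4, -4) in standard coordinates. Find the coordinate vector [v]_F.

(0, -2)

[v]_F is the unique c with M c = v, where M has columns f1, f2.
System: c_1 - 2c_2 = 4, 2c_1 + 2c_2 = -4; solving gives c_1 = 0, c_2 = -2.
Check: 0·f1 - 2f2 = (4, -4).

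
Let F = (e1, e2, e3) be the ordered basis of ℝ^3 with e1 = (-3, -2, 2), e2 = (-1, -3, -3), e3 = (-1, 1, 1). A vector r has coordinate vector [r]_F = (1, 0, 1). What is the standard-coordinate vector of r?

r = M [r]_F, where M has columns e1, ..., e3.
Carrying out the matrix-vector product, r = (-4, -1, 3).

(-4, -1, 3)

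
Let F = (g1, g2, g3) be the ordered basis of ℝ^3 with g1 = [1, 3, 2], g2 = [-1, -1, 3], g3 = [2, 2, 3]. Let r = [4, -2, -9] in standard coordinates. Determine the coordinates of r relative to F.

Write r = c_1 g1 + ... + c_3 g3 and solve for the c_i.
Solving this 3x3 system gives c = (-3, -3, 2).
Check: -3g1 - 3g2 + 2g3 = [4, -2, -9].

[-3, -3, 2]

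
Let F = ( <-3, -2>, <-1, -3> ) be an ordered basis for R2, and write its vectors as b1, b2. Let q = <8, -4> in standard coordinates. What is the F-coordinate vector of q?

<-4, 4>

We seek scalars with c_1 b1 + c_2 b2 = q; equivalently solve M c = q where the columns of M are b1, b2.
System: -3c_1 - c_2 = 8, -2c_1 - 3c_2 = -4; solving gives c_1 = -4, c_2 = 4.
Check: -4b1 + 4b2 = <8, -4>.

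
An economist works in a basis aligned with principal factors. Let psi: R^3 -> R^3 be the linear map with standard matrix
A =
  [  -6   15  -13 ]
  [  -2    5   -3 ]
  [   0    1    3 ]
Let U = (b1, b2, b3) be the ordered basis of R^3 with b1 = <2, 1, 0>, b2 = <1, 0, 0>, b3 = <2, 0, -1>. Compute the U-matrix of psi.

[[1, -2, -1], [3, -2, -3], [-1, 0, 3]]

Let P have columns b1, ..., b3. Then [psi]_U = P^(-1) A P.
Here det P = 1, so P^(-1) is integer; computing A P first and then P^(-1)(A P) gives [[1, -2, -1], [3, -2, -3], [-1, 0, 3]].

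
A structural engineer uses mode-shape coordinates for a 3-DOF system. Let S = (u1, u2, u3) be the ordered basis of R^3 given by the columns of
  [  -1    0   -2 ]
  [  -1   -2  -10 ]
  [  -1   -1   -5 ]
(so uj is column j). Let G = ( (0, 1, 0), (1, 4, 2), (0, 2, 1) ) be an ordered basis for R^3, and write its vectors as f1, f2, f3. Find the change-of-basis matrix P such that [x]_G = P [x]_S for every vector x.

[[1, 0, 0], [-1, 0, -2], [1, -1, -1]]

Let M have columns uj and N have columns fj. Then for every x, N [x]_G = x = M [x]_S, so P = N^(-1) M.
Since det N = -1, N^(-1) has integer entries; multiplying gives P = [[1, 0, 0], [-1, 0, -2], [1, -1, -1]].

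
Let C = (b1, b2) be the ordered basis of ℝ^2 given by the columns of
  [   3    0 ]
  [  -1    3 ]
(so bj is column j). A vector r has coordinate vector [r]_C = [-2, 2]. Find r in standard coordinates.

By definition r = -2b1 + 2b2.
Summing componentwise gives [-6, 8].

[-6, 8]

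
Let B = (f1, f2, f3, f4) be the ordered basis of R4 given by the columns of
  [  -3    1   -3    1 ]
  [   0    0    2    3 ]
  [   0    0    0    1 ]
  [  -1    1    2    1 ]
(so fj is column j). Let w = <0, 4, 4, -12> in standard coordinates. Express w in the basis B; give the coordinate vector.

We seek scalars with c_1 f1 + ... + c_4 f4 = w; equivalently solve M c = w where the columns of M are f1, ..., f4.
Gaussian elimination on [M | w] yields c = (4, -4, -4, 4).
Check: 4f1 - 4f2 - 4f3 + 4f4 = <0, 4, 4, -12>.

<4, -4, -4, 4>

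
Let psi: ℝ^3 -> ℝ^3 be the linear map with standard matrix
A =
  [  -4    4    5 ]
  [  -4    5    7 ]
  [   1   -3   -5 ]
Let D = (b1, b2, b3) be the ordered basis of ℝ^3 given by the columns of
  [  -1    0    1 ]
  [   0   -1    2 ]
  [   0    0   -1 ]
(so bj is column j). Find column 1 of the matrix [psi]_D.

<-3, -2, 1>

Compute psi(b1) = A b1 = <4, 4, -1> in standard coordinates.
Then write this in D-coordinates: solve for y in y_1 b1 + ... + y_3 b3 = <4, 4, -1>.
This gives y = <-3, -2, 1>, which is column 1 of [psi]_D.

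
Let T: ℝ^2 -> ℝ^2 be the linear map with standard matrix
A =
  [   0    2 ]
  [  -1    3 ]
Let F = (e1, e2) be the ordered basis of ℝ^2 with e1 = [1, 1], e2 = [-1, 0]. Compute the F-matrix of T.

[[2, 1], [0, 1]]

The j-th column of [T]_F is [T(ej)]_F.
T(e1) = A e1 = [2, 2] = 2e1 + 0·e2, so column 1 is [2, 0].
Repeating for e2 and assembling the columns gives [[2, 1], [0, 1]].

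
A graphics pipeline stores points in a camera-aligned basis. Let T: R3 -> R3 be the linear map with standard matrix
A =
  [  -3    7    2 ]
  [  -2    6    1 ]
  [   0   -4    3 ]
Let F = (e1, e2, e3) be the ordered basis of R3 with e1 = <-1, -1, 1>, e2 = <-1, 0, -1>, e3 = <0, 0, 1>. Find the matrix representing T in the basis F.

[[3, -1, -1], [-1, 0, -1], [3, -2, 3]]

Let P have columns e1, ..., e3. Then [T]_F = P^(-1) A P.
Here det P = -1, so P^(-1) is integer; computing A P first and then P^(-1)(A P) gives [[3, -1, -1], [-1, 0, -1], [3, -2, 3]].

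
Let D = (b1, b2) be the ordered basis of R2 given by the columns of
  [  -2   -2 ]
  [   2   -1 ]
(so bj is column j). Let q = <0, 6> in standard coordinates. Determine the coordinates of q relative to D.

We seek scalars with c_1 b1 + c_2 b2 = q; equivalently solve M c = q where the columns of M are b1, b2.
System: -2c_1 - 2c_2 = 0, 2c_1 - c_2 = 6; solving gives c_1 = 2, c_2 = -2.
Check: 2b1 - 2b2 = <0, 6>.

<2, -2>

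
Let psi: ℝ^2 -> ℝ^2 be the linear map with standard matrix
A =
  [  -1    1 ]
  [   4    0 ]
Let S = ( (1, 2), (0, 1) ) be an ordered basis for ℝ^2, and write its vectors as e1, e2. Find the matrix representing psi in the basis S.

[[1, 1], [2, -2]]

Let P have columns e1, e2. Then [psi]_S = P^(-1) A P.
Here det P = 1, so P^(-1) is integer; computing A P first and then P^(-1)(A P) gives [[1, 1], [2, -2]].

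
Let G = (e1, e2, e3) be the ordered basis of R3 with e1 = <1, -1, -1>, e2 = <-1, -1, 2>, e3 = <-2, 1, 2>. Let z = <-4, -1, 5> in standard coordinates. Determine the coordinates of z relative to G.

We seek scalars with c_1 e1 + ... + c_3 e3 = z; equivalently solve M c = z where the columns of M are e1, ..., e3.
Gaussian elimination on [M | z] yields c = (3, 1, 3).
Check: 3e1 + e2 + 3e3 = <-4, -1, 5>.

<3, 1, 3>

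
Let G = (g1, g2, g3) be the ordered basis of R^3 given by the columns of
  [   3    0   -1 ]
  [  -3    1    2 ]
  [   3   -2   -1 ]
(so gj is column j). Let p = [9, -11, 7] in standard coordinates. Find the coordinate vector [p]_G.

[2, 1, -3]

We seek scalars with c_1 g1 + ... + c_3 g3 = p; equivalently solve M c = p where the columns of M are g1, ..., g3.
Solving this 3x3 system gives c = (2, 1, -3).
Check: 2g1 + g2 - 3g3 = [9, -11, 7].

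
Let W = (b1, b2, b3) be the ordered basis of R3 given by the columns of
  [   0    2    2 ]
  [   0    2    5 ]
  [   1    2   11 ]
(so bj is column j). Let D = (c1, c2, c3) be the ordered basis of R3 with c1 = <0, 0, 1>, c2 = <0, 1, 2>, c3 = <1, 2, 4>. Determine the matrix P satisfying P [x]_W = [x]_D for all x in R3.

Let M have columns bj and N have columns cj. Then for every x, N [x]_D = x = M [x]_W, so P = N^(-1) M.
Since det N = -1, N^(-1) has integer entries; multiplying gives P = [[1, -2, 1], [0, -2, 1], [0, 2, 2]].

[[1, -2, 1], [0, -2, 1], [0, 2, 2]]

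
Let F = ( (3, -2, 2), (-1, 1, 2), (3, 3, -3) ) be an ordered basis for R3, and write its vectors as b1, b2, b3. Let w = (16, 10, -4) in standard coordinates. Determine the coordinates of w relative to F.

(2, 2, 4)

[w]_F is the unique c with M c = w, where M has columns b1, ..., b3.
Gaussian elimination on [M | w] yields c = (2, 2, 4).
Check: 2b1 + 2b2 + 4b3 = (16, 10, -4).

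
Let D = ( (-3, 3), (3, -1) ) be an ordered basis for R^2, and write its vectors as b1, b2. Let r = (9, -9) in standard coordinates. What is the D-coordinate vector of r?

(-3, 0)

Write r = c_1 b1 + c_2 b2 and solve for the c_i.
System: -3c_1 + 3c_2 = 9, 3c_1 - c_2 = -9; solving gives c_1 = -3, c_2 = 0.
Check: -3b1 + 0·b2 = (9, -9).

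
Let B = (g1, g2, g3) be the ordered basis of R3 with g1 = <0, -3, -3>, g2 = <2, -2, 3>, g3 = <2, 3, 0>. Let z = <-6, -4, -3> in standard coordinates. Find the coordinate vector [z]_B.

<0, -1, -2>

We seek scalars with c_1 g1 + ... + c_3 g3 = z; equivalently solve M c = z where the columns of M are g1, ..., g3.
Row-reducing the augmented matrix [M | z] gives c = (0, -1, -2).
Check: 0·g1 - g2 - 2g3 = <-6, -4, -3>.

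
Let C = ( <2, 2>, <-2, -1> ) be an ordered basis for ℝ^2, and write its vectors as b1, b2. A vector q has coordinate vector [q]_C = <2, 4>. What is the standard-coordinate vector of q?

By definition q = 2b1 + 4b2.
Summing componentwise gives <-4, 0>.

<-4, 0>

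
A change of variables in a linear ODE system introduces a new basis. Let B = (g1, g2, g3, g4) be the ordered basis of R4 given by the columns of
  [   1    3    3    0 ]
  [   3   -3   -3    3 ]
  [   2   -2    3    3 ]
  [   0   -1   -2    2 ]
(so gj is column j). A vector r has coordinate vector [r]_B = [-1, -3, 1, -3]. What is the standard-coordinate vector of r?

By definition r = -g1 - 3g2 + g3 - 3g4.
Summing componentwise gives [-7, -6, -2, -5].

[-7, -6, -2, -5]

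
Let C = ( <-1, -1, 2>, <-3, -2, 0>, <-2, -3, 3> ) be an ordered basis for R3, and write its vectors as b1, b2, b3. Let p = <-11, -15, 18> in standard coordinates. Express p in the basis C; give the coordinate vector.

[p]_C is the unique c with M c = p, where M has columns b1, ..., b3.
Solving this 3x3 system gives c = (3, 0, 4).
Check: 3b1 + 0·b2 + 4b3 = <-11, -15, 18>.

<3, 0, 4>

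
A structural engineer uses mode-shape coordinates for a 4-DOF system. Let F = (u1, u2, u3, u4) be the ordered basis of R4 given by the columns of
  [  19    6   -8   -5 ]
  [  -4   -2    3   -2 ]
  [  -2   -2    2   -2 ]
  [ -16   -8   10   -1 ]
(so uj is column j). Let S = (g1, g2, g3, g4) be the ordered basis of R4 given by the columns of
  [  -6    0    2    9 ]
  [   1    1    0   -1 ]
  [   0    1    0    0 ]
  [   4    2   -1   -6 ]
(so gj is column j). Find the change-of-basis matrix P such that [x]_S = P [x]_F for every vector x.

[[-1, 2, -1, -1], [-2, -2, 2, -2], [2, 0, 2, -1], [1, 2, -2, -1]]

Take x = uj: its F-coordinates are the j-th standard unit vector, so P e_j — column j of P — equals [uj]_S.
u1 = -g1 - 2g2 + 2g3 + g4, giving column 1 = (-1, -2, 2, 1); repeating for each j gives P = [[-1, 2, -1, -1], [-2, -2, 2, -2], [2, 0, 2, -1], [1, 2, -2, -1]].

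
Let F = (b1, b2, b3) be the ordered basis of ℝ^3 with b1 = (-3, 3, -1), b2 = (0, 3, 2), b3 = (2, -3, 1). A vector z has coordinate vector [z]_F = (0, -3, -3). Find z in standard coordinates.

The coordinates say z = 0·b1 - 3b2 - 3b3; adding the scaled basis vectors gives (-6, 0, -9).

(-6, 0, -9)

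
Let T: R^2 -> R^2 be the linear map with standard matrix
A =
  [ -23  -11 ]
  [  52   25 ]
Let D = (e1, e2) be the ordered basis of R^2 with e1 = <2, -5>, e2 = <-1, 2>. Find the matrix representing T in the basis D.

With P the matrix whose columns are e1, e2, [T]_D = P^(-1) A P.
Column by column: T(e1) = A e1 = <9, -21>; its D-coordinates <3, -3> give column 1.
Continuing for each basis vector yields [T]_D = [[3, 0], [-3, -1]].

[[3, 0], [-3, -1]]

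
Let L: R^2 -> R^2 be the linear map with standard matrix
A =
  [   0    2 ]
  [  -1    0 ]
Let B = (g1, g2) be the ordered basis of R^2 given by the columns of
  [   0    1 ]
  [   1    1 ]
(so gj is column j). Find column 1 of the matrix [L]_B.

Compute L(g1) = A g1 = [2, 0] in standard coordinates.
Then write this in B-coordinates: solve for y in y_1 g1 + y_2 g2 = [2, 0].
This gives y = [-2, 2], which is column 1 of [L]_B.

[-2, 2]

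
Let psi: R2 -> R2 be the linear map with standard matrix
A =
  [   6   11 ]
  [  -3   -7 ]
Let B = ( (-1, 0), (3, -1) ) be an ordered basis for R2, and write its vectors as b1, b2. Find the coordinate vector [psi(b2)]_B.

Compute psi(b2) = A b2 = (7, -2) in standard coordinates.
Then write this in B-coordinates: solve for y in y_1 b1 + y_2 b2 = (7, -2).
This gives y = (-1, 2), which is column 2 of [psi]_B.

(-1, 2)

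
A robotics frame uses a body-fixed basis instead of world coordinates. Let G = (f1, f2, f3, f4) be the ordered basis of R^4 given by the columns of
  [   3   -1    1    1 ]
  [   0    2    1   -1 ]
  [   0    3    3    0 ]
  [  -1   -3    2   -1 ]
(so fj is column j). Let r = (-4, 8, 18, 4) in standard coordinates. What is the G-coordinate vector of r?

(-2, 2, 4, 0)

[r]_G is the unique c with M c = r, where M has columns f1, ..., f4.
Gaussian elimination on [M | r] yields c = (-2, 2, 4, 0).
Check: -2f1 + 2f2 + 4f3 + 0·f4 = (-4, 8, 18, 4).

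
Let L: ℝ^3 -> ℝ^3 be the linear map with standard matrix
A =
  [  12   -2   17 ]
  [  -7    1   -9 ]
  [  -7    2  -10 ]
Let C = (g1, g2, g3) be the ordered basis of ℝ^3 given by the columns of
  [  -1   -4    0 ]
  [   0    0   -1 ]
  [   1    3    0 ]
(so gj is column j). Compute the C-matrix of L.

With P the matrix whose columns are g1, ..., g3, [L]_C = P^(-1) A P.
Column by column: L(g1) = A g1 = [5, -2, -3]; its C-coordinates [3, -2, 2] give column 1.
Continuing for each basis vector yields [L]_C = [[3, 1, -2], [-2, -1, 0], [2, -1, 1]].

[[3, 1, -2], [-2, -1, 0], [2, -1, 1]]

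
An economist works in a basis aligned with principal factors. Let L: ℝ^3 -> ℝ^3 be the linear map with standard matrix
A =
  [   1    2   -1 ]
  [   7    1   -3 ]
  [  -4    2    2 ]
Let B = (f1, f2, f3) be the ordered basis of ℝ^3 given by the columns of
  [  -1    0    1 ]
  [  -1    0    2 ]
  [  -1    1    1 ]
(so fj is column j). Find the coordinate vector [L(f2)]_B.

[-1, 3, -2]

Column 2 of [L]_B is the B-coordinate vector of L(f2).
In standard coordinates L(f2) = A f2 = [-1, -3, 2].
Converting to B: [-1, -3, 2] = -f1 + 3f2 - 2f3, so the coordinate vector is [-1, 3, -2].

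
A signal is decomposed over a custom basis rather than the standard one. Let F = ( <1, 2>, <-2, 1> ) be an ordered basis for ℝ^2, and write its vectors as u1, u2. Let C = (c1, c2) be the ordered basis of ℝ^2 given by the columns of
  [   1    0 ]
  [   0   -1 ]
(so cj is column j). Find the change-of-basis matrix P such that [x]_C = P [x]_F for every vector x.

Let M have columns uj and N have columns cj. Then for every x, N [x]_C = x = M [x]_F, so P = N^(-1) M.
Since det N = -1, N^(-1) has integer entries; multiplying gives P = [[1, -2], [-2, -1]].

[[1, -2], [-2, -1]]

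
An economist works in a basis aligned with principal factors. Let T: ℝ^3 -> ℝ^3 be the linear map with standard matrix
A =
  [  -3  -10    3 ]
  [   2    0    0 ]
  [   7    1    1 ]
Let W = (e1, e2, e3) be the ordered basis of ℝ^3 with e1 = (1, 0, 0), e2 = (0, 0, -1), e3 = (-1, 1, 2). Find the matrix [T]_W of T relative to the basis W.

With P the matrix whose columns are e1, ..., e3, [T]_W = P^(-1) A P.
Column by column: T(e1) = A e1 = (-3, 2, 7); its W-coordinates (-1, -3, 2) give column 1.
Continuing for each basis vector yields [T]_W = [[-1, -3, -3], [-3, 1, 0], [2, 0, -2]].

[[-1, -3, -3], [-3, 1, 0], [2, 0, -2]]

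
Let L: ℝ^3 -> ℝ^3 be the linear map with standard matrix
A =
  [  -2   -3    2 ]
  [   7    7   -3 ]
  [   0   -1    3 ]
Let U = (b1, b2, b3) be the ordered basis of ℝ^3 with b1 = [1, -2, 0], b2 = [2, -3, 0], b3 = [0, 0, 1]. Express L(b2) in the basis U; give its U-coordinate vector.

Compute L(b2) = A b2 = [5, -7, 3] in standard coordinates.
Then write this in U-coordinates: solve for y in y_1 b1 + ... + y_3 b3 = [5, -7, 3].
This gives y = [-1, 3, 3], which is column 2 of [L]_U.

[-1, 3, 3]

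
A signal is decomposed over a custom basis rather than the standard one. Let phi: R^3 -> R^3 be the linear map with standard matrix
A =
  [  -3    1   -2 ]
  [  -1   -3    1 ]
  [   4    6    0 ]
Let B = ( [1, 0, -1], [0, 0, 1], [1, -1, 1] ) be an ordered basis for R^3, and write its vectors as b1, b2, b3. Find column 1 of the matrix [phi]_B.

Column 1 of [phi]_B is the B-coordinate vector of phi(b1).
In standard coordinates phi(b1) = A b1 = [-1, -2, 4].
Converting to B: [-1, -2, 4] = -3b1 - b2 + 2b3, so the coordinate vector is [-3, -1, 2].

[-3, -1, 2]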